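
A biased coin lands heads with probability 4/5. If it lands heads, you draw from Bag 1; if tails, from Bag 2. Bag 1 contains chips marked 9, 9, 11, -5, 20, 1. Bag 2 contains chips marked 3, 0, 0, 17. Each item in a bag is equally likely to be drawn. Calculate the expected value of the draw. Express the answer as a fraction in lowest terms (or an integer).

7

E[X | Bag 1] = (9 + 9 + 11 − 5 + 20 + 1)/6 = 15/2
E[X | Bag 2] = (3 + 0 + 0 + 17)/4 = 5
E[X] = (4/5)·15/2 + (1/5)·5 = 7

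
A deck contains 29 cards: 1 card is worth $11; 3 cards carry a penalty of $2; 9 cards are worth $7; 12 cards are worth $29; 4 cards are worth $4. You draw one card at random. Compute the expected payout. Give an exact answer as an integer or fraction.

E[payout] = (1/29)·11 + (3/29)·(-2) + (9/29)·7 + (12/29)·29 + (4/29)·4 = 432/29

432/29 dollars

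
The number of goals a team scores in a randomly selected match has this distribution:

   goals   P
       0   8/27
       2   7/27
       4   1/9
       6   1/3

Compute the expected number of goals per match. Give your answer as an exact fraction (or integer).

E[X] = (8/27)·0 + (7/27)·2 + (1/9)·4 + (1/3)·6
     = 80/27

80/27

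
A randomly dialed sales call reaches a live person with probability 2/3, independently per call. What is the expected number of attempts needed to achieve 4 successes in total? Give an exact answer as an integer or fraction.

6

By linearity (sum of 4 independent geometric waits), E[trials] = 4/p = 4/(2/3) = 6.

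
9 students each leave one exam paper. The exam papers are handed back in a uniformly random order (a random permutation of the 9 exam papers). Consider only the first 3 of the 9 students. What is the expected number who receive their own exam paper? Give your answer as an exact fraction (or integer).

Let Xᵢ = 1 if person i gets their own exam paper. For each i, P(Xᵢ=1) = 1/9.
By linearity of expectation, E[X₁+…+X_3] = 3·(1/9) = 1/3.

1/3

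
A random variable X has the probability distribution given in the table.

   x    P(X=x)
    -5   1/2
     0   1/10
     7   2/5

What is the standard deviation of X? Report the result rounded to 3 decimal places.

E[X] = 3/10, E[X²] = 321/10
Var(X) = E[X²] − (E[X])² = 321/10 − 9/100 = 3201/100
SD(X) = √(3201/100) ≈ 5.658

5.658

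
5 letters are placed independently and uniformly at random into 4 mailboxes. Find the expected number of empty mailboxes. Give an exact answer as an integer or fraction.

Let Xⱼ=1 if mailbox j is empty. P(Xⱼ=1) = ((4-1)/4)^5 = 243/1024.
By linearity, E[#empty] = 4·243/1024 = 243/256.

243/256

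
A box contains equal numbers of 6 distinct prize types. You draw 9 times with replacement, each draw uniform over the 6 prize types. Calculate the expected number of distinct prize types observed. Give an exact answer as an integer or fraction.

Let Xⱼ=1 if type j appears at least once. P(Xⱼ=1) = 1 − ((6−1)/6)^9 = 8124571/10077696.
E[#distinct] = 6·8124571/10077696 = 8124571/1679616.

8124571/1679616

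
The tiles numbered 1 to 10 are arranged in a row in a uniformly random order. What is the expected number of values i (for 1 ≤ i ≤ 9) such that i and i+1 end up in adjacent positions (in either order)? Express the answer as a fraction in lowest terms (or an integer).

9/5

For each i ∈ {1,…,9}, let Xᵢ = 1 if i and i+1 are adjacent. P(Xᵢ=1) = 2·(10−1)!/10! = 2/10.
By linearity, E[ΣXᵢ] = (9)·(2/10) = 9/5.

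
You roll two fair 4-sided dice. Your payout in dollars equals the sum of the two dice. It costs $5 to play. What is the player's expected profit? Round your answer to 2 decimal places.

Distribution of the sum of the two dice: 2 w.p. 1/16, 3 w.p. 1/8, 4 w.p. 3/16, 5 w.p. 1/4, 6 w.p. 3/16, 7 w.p. 1/8, …
E[payout] = (1/16)·2 + (1/8)·3 + (3/16)·4 + (1/4)·5 + (3/16)·6 + (1/8)·7 + (1/16)·8 = 5
Expected profit = 5 − 5 = 0 ≈ $0.00

$0.00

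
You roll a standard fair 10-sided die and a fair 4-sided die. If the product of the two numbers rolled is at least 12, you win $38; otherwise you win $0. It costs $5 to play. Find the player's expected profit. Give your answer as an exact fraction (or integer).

E[payout] = (1/2)·0 + (1/2)·38 = 19
Expected profit = 19 − 5 = 14

$14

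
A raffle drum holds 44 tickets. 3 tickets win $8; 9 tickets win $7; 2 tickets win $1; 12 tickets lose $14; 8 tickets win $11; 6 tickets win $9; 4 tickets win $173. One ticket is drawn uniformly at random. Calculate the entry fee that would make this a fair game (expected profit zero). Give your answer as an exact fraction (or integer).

E[payout] = (3/44)·8 + (9/44)·7 + (2/44)·1 + (12/44)·(-14) + (8/44)·11 + (6/44)·9 + (4/44)·173 = 755/44
Fair fee = E[payout] = 755/44

755/44 dollars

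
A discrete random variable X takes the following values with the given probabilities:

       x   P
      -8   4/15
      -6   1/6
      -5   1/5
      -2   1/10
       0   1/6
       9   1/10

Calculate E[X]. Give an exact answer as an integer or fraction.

E[X] = (4/15)·(-8) + (1/6)·(-6) + (1/5)·(-5) + (1/10)·(-2) + (1/6)·0 + (1/10)·9
     = -103/30

-103/30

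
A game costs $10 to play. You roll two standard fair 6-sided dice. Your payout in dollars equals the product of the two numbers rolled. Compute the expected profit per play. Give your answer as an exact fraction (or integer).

Distribution of the product of the two numbers rolled: 1 w.p. 1/36, 2 w.p. 1/18, 3 w.p. 1/18, 4 w.p. 1/12, 5 w.p. 1/18, 6 w.p. 1/9, …
E[payout] = (1/36)·1 + (1/18)·2 + (1/18)·3 + (1/12)·4 + (1/18)·5 + (1/9)·6 + (1/18)·8 + (1/36)·9 + (1/18)·10 + (1/9)·12 + (1/18)·15 + (1/36)·16 + (1/18)·18 + (1/18)·20 + (1/18)·24 + (1/36)·25 + (1/18)·30 + (1/36)·36 = 49/4
Expected profit = 49/4 − 10 = 9/4

9/4 dollars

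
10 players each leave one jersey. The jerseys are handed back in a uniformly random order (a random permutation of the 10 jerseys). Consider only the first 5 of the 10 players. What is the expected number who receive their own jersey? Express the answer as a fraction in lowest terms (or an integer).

1/2

Let Xᵢ = 1 if person i gets their own jersey. For each i, P(Xᵢ=1) = 1/10.
By linearity of expectation, E[X₁+…+X_5] = 5·(1/10) = 1/2.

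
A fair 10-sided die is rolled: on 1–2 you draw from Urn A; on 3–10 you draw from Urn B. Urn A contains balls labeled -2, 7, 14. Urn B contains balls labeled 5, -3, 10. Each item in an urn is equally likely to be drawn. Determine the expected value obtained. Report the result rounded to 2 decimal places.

4.47

E[X | Urn A] = (-2 + 7 + 14)/3 = 19/3
E[X | Urn B] = (5 − 3 + 10)/3 = 4
E[X] = (1/5)·19/3 + (4/5)·4 = 67/15 ≈ 4.47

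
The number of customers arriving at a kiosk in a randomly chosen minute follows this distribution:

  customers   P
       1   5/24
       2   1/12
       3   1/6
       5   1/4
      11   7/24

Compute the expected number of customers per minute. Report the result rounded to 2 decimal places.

E[X] = (5/24)·1 + (1/12)·2 + (1/6)·3 + (1/4)·5 + (7/24)·11
     = 16/3 ≈ 5.33

5.33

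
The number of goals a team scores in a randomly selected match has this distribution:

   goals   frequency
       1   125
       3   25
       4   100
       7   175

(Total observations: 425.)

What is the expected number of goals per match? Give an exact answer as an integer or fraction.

Total = 425, so P(goals=1) = 125/425, etc.
E[X] = (5/17)·1 + (1/17)·3 + (4/17)·4 + (7/17)·7
     = 73/17

73/17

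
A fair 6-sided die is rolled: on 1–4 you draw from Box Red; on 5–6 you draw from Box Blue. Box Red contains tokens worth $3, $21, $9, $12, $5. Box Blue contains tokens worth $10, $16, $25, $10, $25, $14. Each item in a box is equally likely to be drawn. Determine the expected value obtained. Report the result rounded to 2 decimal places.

E[X | Box Red] = (3 + 21 + 9 + 12 + 5)/5 = 10
E[X | Box Blue] = (10 + 16 + 25 + 10 + 25 + 14)/6 = 50/3
E[X] = (2/3)·10 + (1/3)·50/3 = 110/9 ≈ 12.22

$12.22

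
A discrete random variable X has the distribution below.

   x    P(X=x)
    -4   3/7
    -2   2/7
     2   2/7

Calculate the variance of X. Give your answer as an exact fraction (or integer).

304/49

E[X] = (3/7)·(-4) + (2/7)·(-2) + (2/7)·2 = -12/7
E[X²] = (3/7)·16 + (2/7)·4 + (2/7)·4 = 64/7
Var(X) = 64/7 − (-12/7)² = 304/49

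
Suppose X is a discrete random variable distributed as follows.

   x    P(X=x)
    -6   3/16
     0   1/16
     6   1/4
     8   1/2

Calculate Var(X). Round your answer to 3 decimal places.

28.609

E[X] = (3/16)·(-6) + (1/16)·0 + (1/4)·6 + (1/2)·8 = 35/8
E[X²] = (3/16)·36 + (1/16)·0 + (1/4)·36 + (1/2)·64 = 191/4
Var(X) = 191/4 − (35/8)² = 1831/64 ≈ 28.609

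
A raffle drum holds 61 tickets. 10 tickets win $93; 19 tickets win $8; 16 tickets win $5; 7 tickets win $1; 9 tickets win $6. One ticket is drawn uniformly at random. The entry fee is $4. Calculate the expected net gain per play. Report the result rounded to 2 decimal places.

$16.05

E[payout] = (10/61)·93 + (19/61)·8 + (16/61)·5 + (7/61)·1 + (9/61)·6 = 1223/61
Expected profit = 1223/61 − 4 = 979/61 ≈ $16.05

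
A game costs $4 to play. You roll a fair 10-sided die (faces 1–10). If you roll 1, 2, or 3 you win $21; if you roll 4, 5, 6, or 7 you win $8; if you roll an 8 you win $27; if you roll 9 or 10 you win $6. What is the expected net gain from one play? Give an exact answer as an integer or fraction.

E[payout] = (1/5)·6 + (2/5)·8 + (3/10)·21 + (1/10)·27 = 67/5
Expected profit = 67/5 − 4 = 47/5

47/5 dollars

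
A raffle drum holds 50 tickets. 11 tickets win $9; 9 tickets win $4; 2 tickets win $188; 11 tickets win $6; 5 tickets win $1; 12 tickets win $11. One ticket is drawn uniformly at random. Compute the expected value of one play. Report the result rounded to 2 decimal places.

E[payout] = (11/50)·9 + (9/50)·4 + (2/50)·188 + (11/50)·6 + (5/50)·1 + (12/50)·11 = 357/25
≈ $14.28

$14.28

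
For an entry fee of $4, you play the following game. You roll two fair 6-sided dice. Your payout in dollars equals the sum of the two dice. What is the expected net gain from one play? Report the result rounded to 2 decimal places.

$3.00

Distribution of the sum of the two dice: 2 w.p. 1/36, 3 w.p. 1/18, 4 w.p. 1/12, 5 w.p. 1/9, 6 w.p. 5/36, 7 w.p. 1/6, …
E[payout] = (1/36)·2 + (1/18)·3 + (1/12)·4 + (1/9)·5 + (5/36)·6 + (1/6)·7 + (5/36)·8 + (1/9)·9 + (1/12)·10 + (1/18)·11 + (1/36)·12 = 7
Expected profit = 7 − 4 = 3 ≈ $3.00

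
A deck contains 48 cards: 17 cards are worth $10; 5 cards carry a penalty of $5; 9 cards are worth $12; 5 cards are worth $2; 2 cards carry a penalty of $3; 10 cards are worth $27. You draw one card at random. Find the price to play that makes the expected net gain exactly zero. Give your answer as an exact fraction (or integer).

E[payout] = (17/48)·10 + (5/48)·(-5) + (9/48)·12 + (5/48)·2 + (2/48)·(-3) + (10/48)·27 = 527/48
Fair fee = E[payout] = 527/48

527/48 dollars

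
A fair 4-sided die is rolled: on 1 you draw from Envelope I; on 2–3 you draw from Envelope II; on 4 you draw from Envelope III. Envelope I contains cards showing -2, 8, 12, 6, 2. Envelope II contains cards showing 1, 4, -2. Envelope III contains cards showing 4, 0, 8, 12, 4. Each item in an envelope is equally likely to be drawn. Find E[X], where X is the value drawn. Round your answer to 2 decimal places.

3.20

E[X | Envelope I] = (-2 + 8 + 12 + 6 + 2)/5 = 26/5
E[X | Envelope II] = (1 + 4 − 2)/3 = 1
E[X | Envelope III] = (4 + 0 + 8 + 12 + 4)/5 = 28/5
E[X] = (1/4)·26/5 + (1/2)·1 + (1/4)·28/5 = 16/5 ≈ 3.20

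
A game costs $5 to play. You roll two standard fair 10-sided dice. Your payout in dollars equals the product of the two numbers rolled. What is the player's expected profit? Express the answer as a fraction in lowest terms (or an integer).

101/4 dollars

Distribution of the product of the two numbers rolled: 1 w.p. 1/100, 2 w.p. 1/50, 3 w.p. 1/50, 4 w.p. 3/100, 5 w.p. 1/50, 6 w.p. 1/25, …
E[payout] = (1/100)·1 + (1/50)·2 + (1/50)·3 + (3/100)·4 + (1/50)·5 + (1/25)·6 + (1/50)·7 + (1/25)·8 + (3/100)·9 + (1/25)·10 + (1/25)·12 + (1/50)·14 + (1/50)·15 + (3/100)·16 + (1/25)·18 + (1/25)·20 + (1/50)·21 + (1/25)·24 + (1/100)·25 + (1/50)·27 + (1/50)·28 + (1/25)·30 + (1/50)·32 + (1/50)·35 + (3/100)·36 + (1/25)·40 + (1/50)·42 + (1/50)·45 + (1/50)·48 + (1/100)·49 + (1/50)·50 + (1/50)·54 + (1/50)·56 + (1/50)·60 + (1/50)·63 + (1/100)·64 + (1/50)·70 + (1/50)·72 + (1/50)·80 + (1/100)·81 + (1/50)·90 + (1/100)·100 = 121/4
Expected profit = 121/4 − 5 = 101/4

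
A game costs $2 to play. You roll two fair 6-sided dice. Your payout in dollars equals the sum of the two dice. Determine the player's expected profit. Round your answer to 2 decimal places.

$5.00

Distribution of the sum of the two dice: 2 w.p. 1/36, 3 w.p. 1/18, 4 w.p. 1/12, 5 w.p. 1/9, 6 w.p. 5/36, 7 w.p. 1/6, …
E[payout] = (1/36)·2 + (1/18)·3 + (1/12)·4 + (1/9)·5 + (5/36)·6 + (1/6)·7 + (5/36)·8 + (1/9)·9 + (1/12)·10 + (1/18)·11 + (1/36)·12 = 7
Expected profit = 7 − 2 = 5 ≈ $5.00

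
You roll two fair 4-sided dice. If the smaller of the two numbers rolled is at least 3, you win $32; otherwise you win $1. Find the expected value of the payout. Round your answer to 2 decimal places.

E[payout] = (3/4)·1 + (1/4)·32 = 35/4
≈ $8.75

$8.75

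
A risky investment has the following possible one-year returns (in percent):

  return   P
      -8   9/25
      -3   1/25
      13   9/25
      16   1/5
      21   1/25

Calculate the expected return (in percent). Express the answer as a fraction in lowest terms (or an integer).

143/25

E[X] = (9/25)·(-8) + (1/25)·(-3) + (9/25)·13 + (1/5)·16 + (1/25)·21
     = 143/25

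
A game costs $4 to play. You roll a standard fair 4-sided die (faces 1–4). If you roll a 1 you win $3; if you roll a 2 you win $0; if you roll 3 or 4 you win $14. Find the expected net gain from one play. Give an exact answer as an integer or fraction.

15/4 dollars

E[payout] = (1/4)·0 + (1/4)·3 + (1/2)·14 = 31/4
Expected profit = 31/4 − 4 = 15/4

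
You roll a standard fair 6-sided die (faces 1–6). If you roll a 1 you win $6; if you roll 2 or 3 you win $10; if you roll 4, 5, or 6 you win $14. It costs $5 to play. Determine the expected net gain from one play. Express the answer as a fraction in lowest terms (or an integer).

E[payout] = (1/6)·6 + (1/3)·10 + (1/2)·14 = 34/3
Expected profit = 34/3 − 5 = 19/3

19/3 dollars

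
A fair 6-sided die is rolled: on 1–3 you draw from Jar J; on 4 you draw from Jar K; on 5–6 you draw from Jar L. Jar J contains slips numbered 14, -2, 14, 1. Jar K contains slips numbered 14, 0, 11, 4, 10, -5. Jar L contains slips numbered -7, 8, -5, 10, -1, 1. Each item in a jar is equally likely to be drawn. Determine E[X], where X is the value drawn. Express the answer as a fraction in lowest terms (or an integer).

335/72

E[X | Jar J] = (14 − 2 + 14 + 1)/4 = 27/4
E[X | Jar K] = (14 + 0 + 11 + 4 + 10 − 5)/6 = 17/3
E[X | Jar L] = (-7 + 8 − 5 + 10 − 1 + 1)/6 = 1
E[X] = (1/2)·27/4 + (1/6)·17/3 + (1/3)·1 = 335/72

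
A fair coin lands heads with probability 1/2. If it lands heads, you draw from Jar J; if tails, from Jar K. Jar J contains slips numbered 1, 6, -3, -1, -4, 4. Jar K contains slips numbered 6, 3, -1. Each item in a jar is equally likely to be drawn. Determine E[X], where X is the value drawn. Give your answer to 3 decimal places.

1.583

E[X | Jar J] = (1 + 6 − 3 − 1 − 4 + 4)/6 = 1/2
E[X | Jar K] = (6 + 3 − 1)/3 = 8/3
E[X] = (1/2)·1/2 + (1/2)·8/3 = 19/12 ≈ 1.583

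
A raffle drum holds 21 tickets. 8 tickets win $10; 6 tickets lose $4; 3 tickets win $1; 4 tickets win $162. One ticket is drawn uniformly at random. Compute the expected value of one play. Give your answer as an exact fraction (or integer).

101/3 dollars

E[payout] = (8/21)·10 + (6/21)·(-4) + (3/21)·1 + (4/21)·162 = 101/3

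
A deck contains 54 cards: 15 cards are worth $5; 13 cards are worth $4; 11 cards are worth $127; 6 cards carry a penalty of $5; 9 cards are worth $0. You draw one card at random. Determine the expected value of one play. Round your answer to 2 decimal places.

E[payout] = (15/54)·5 + (13/54)·4 + (11/54)·127 + (6/54)·(-5) + (9/54)·0 = 83/3
≈ $27.67

$27.67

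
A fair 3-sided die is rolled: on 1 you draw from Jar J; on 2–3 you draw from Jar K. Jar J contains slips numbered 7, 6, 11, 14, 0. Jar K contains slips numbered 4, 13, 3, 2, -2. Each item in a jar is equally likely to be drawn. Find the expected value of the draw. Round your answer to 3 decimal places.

E[X | Jar J] = (7 + 6 + 11 + 14 + 0)/5 = 38/5
E[X | Jar K] = (4 + 13 + 3 + 2 − 2)/5 = 4
E[X] = (1/3)·38/5 + (2/3)·4 = 26/5 ≈ 5.200

5.200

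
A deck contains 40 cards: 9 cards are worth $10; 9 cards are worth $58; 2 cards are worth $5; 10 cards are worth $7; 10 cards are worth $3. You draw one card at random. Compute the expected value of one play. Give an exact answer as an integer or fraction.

361/20 dollars

E[payout] = (9/40)·10 + (9/40)·58 + (2/40)·5 + (10/40)·7 + (10/40)·3 = 361/20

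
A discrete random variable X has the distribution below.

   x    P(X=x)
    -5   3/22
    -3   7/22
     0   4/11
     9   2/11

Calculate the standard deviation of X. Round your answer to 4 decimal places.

4.5826

E[X] = 0, E[X²] = 21
Var(X) = E[X²] − (E[X])² = 21 − 0 = 21
SD(X) = √(21) ≈ 4.5826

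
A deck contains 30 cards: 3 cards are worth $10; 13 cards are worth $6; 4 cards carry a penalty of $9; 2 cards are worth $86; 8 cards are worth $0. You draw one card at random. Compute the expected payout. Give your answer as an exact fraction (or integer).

E[payout] = (3/30)·10 + (13/30)·6 + (4/30)·(-9) + (2/30)·86 + (8/30)·0 = 122/15

122/15 dollars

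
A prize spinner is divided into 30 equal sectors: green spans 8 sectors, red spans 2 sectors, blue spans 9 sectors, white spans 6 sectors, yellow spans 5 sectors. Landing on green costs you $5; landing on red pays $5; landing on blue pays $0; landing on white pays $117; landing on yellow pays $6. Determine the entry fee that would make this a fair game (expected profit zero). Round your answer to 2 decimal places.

E[payout] = (8/30)·(-5) + (2/30)·5 + (9/30)·0 + (6/30)·117 + (5/30)·6 = 117/5
Fair fee = E[payout] = 117/5 ≈ $23.40

$23.40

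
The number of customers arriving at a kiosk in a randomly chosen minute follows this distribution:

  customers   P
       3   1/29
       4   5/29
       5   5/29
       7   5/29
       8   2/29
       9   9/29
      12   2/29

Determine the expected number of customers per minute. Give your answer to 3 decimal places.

7.034

E[X] = (1/29)·3 + (5/29)·4 + (5/29)·5 + (5/29)·7 + (2/29)·8 + (9/29)·9 + (2/29)·12
     = 204/29 ≈ 7.034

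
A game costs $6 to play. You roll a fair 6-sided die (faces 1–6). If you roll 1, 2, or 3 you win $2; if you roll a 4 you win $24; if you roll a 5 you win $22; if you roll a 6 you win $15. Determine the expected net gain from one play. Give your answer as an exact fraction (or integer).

31/6 dollars

E[payout] = (1/2)·2 + (1/6)·15 + (1/6)·22 + (1/6)·24 = 67/6
Expected profit = 67/6 − 6 = 31/6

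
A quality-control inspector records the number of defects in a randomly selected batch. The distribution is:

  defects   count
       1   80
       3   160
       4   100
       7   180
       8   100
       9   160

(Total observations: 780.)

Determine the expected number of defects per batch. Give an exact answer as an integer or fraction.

Total = 780, so P(defects=1) = 80/780, etc.
E[X] = (4/39)·1 + (8/39)·3 + (5/39)·4 + (3/13)·7 + (5/39)·8 + (8/39)·9
     = 223/39

223/39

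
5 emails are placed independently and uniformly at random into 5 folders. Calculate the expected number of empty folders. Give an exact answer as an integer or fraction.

1024/625

Let Xⱼ=1 if folder j is empty. P(Xⱼ=1) = ((5-1)/5)^5 = 1024/3125.
By linearity, E[#empty] = 5·1024/3125 = 1024/625.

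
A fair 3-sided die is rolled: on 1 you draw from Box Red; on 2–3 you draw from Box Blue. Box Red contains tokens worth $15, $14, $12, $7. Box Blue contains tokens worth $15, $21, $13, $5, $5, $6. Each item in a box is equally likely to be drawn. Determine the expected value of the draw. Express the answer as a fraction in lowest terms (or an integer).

E[X | Box Red] = (15 + 14 + 12 + 7)/4 = 12
E[X | Box Blue] = (15 + 21 + 13 + 5 + 5 + 6)/6 = 65/6
E[X] = (1/3)·12 + (2/3)·65/6 = 101/9

101/9 dollars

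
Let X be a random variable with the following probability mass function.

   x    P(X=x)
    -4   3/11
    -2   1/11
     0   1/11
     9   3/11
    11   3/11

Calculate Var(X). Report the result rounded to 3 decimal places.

42.331

E[X] = (3/11)·(-4) + (1/11)·(-2) + (1/11)·0 + (3/11)·9 + (3/11)·11 = 46/11
E[X²] = (3/11)·16 + (1/11)·4 + (1/11)·0 + (3/11)·81 + (3/11)·121 = 658/11
Var(X) = 658/11 − (46/11)² = 5122/121 ≈ 42.331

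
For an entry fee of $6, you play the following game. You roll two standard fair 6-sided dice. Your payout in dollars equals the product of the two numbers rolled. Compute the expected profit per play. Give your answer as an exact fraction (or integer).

25/4 dollars

Distribution of the product of the two numbers rolled: 1 w.p. 1/36, 2 w.p. 1/18, 3 w.p. 1/18, 4 w.p. 1/12, 5 w.p. 1/18, 6 w.p. 1/9, …
E[payout] = (1/36)·1 + (1/18)·2 + (1/18)·3 + (1/12)·4 + (1/18)·5 + (1/9)·6 + (1/18)·8 + (1/36)·9 + (1/18)·10 + (1/9)·12 + (1/18)·15 + (1/36)·16 + (1/18)·18 + (1/18)·20 + (1/18)·24 + (1/36)·25 + (1/18)·30 + (1/36)·36 = 49/4
Expected profit = 49/4 − 6 = 25/4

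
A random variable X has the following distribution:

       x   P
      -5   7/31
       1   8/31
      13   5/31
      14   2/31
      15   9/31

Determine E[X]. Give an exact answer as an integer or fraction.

201/31

E[X] = (7/31)·(-5) + (8/31)·1 + (5/31)·13 + (2/31)·14 + (9/31)·15
     = 201/31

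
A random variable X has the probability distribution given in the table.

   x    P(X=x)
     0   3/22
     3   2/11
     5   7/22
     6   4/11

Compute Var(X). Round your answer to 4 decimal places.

E[X] = (3/22)·0 + (2/11)·3 + (7/22)·5 + (4/11)·6 = 95/22
E[X²] = (3/22)·0 + (2/11)·9 + (7/22)·25 + (4/11)·36 = 499/22
Var(X) = 499/22 − (95/22)² = 1953/484 ≈ 4.0351

4.0351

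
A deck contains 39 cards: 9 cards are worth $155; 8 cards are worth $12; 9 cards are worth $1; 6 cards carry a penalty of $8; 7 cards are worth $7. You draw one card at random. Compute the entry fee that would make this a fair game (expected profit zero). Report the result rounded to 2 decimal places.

$38.49

E[payout] = (9/39)·155 + (8/39)·12 + (9/39)·1 + (6/39)·(-8) + (7/39)·7 = 1501/39
Fair fee = E[payout] = 1501/39 ≈ $38.49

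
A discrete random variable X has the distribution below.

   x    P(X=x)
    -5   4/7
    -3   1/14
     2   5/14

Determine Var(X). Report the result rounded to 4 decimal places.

E[X] = (4/7)·(-5) + (1/14)·(-3) + (5/14)·2 = -33/14
E[X²] = (4/7)·25 + (1/14)·9 + (5/14)·4 = 229/14
Var(X) = 229/14 − (-33/14)² = 2117/196 ≈ 10.8010

10.8010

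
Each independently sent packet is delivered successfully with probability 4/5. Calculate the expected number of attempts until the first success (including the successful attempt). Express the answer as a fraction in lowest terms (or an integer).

5/4

For a geometric distribution, E[trials] = 1/p = 1/(4/5) = 5/4.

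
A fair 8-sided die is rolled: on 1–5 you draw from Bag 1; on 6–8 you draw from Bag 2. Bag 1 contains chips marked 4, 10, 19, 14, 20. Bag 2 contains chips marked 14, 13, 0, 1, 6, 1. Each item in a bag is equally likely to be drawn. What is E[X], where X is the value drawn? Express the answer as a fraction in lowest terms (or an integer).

E[X | Bag 1] = (4 + 10 + 19 + 14 + 20)/5 = 67/5
E[X | Bag 2] = (14 + 13 + 0 + 1 + 6 + 1)/6 = 35/6
E[X] = (5/8)·67/5 + (3/8)·35/6 = 169/16

169/16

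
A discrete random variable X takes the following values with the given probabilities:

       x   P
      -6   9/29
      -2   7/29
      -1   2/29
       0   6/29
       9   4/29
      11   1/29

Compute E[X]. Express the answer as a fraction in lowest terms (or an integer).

-23/29

E[X] = (9/29)·(-6) + (7/29)·(-2) + (2/29)·(-1) + (6/29)·0 + (4/29)·9 + (1/29)·11
     = -23/29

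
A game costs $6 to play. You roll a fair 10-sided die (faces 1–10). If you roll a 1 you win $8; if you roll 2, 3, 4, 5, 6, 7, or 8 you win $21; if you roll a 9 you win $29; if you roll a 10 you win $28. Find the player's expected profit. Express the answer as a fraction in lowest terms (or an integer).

76/5 dollars

E[payout] = (1/10)·8 + (7/10)·21 + (1/10)·28 + (1/10)·29 = 106/5
Expected profit = 106/5 − 6 = 76/5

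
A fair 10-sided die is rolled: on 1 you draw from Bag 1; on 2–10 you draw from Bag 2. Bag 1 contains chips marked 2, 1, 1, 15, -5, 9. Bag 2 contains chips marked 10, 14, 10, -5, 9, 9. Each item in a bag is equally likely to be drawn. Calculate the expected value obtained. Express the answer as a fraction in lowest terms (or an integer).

223/30

E[X | Bag 1] = (2 + 1 + 1 + 15 − 5 + 9)/6 = 23/6
E[X | Bag 2] = (10 + 14 + 10 − 5 + 9 + 9)/6 = 47/6
E[X] = (1/10)·23/6 + (9/10)·47/6 = 223/30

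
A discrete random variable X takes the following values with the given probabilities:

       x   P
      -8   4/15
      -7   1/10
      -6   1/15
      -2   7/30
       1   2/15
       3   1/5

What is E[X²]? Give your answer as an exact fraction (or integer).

E[X²] = (4/15)·64 + (1/10)·49 + (1/15)·36 + (7/30)·4 + (2/15)·1 + (1/5)·9
     = 817/30

817/30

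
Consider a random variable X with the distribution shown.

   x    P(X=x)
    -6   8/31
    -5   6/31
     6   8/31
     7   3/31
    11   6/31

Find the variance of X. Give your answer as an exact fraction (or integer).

E[X] = (8/31)·(-6) + (6/31)·(-5) + (8/31)·6 + (3/31)·7 + (6/31)·11 = 57/31
E[X²] = (8/31)·36 + (6/31)·25 + (8/31)·36 + (3/31)·49 + (6/31)·121 = 1599/31
Var(X) = 1599/31 − (57/31)² = 46320/961

46320/961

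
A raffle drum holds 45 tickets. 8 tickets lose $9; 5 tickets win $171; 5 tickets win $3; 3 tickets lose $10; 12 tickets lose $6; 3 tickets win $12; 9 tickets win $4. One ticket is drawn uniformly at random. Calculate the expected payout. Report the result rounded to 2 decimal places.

E[payout] = (8/45)·(-9) + (5/45)·171 + (5/45)·3 + (3/45)·(-10) + (12/45)·(-6) + (3/45)·12 + (9/45)·4 = 256/15
≈ $17.07

$17.07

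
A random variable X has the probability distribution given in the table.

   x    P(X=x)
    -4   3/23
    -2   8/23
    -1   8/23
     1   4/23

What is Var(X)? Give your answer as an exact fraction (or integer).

1092/529

E[X] = (3/23)·(-4) + (8/23)·(-2) + (8/23)·(-1) + (4/23)·1 = -32/23
E[X²] = (3/23)·16 + (8/23)·4 + (8/23)·1 + (4/23)·1 = 4
Var(X) = 4 − (-32/23)² = 1092/529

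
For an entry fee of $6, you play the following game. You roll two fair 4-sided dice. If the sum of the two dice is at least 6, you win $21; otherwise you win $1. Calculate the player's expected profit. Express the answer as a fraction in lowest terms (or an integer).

5/2 dollars

E[payout] = (5/8)·1 + (3/8)·21 = 17/2
Expected profit = 17/2 − 6 = 5/2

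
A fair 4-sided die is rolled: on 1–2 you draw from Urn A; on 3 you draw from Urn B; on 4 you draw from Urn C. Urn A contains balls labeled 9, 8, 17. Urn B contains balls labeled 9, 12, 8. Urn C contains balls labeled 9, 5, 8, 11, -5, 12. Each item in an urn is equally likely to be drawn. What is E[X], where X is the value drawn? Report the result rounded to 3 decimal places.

9.750

E[X | Urn A] = (9 + 8 + 17)/3 = 34/3
E[X | Urn B] = (9 + 12 + 8)/3 = 29/3
E[X | Urn C] = (9 + 5 + 8 + 11 − 5 + 12)/6 = 20/3
E[X] = (1/2)·34/3 + (1/4)·29/3 + (1/4)·20/3 = 39/4 ≈ 9.750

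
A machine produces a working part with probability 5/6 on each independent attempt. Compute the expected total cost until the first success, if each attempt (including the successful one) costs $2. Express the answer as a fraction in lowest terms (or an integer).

12/5 dollars

E[#attempts] = 1/p = 6/5; E[cost] = 2·6/5 = 12/5.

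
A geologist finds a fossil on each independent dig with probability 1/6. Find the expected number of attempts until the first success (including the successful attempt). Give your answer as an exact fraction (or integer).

6

For a geometric distribution, E[trials] = 1/p = 1/(1/6) = 6.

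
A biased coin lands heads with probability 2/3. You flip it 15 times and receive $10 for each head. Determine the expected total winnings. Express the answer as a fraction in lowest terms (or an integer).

$100

E[#heads] = 15·2/3 = 10 (linearity over flips).
E[winnings] = 10·10 = 100.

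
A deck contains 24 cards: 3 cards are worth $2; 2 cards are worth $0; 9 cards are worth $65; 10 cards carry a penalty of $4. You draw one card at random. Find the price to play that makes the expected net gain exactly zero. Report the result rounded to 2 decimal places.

E[payout] = (3/24)·2 + (2/24)·0 + (9/24)·65 + (10/24)·(-4) = 551/24
Fair fee = E[payout] = 551/24 ≈ $22.96

$22.96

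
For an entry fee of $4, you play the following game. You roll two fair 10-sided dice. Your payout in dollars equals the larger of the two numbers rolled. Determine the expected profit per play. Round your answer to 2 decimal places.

Distribution of the larger of the two numbers rolled: 1 w.p. 1/100, 2 w.p. 3/100, 3 w.p. 1/20, 4 w.p. 7/100, 5 w.p. 9/100, 6 w.p. 11/100, …
E[payout] = (1/100)·1 + (3/100)·2 + (1/20)·3 + (7/100)·4 + (9/100)·5 + (11/100)·6 + (13/100)·7 + (3/20)·8 + (17/100)·9 + (19/100)·10 = 143/20
Expected profit = 143/20 − 4 = 63/20 ≈ $3.15

$3.15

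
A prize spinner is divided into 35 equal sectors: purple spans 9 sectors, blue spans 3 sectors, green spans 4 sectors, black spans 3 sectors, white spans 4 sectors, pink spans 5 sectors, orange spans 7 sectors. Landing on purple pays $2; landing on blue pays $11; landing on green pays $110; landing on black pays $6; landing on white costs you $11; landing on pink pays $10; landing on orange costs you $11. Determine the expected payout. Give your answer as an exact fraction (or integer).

438/35 dollars

E[payout] = (9/35)·2 + (3/35)·11 + (4/35)·110 + (3/35)·6 + (4/35)·(-11) + (5/35)·10 + (7/35)·(-11) = 438/35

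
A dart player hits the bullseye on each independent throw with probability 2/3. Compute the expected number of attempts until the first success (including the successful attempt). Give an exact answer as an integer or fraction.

For a geometric distribution, E[trials] = 1/p = 1/(2/3) = 3/2.

3/2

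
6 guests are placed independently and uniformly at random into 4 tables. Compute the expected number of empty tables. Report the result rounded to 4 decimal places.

Let Xⱼ=1 if table j is empty. P(Xⱼ=1) = ((4-1)/4)^6 = 729/4096.
By linearity, E[#empty] = 4·729/4096 = 729/1024.
≈ 0.7119

0.7119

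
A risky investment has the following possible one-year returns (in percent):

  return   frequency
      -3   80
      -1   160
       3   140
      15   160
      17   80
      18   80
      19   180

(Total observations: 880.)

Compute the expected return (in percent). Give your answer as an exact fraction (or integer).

108/11

Total = 880, so P(return=-3) = 80/880, etc.
E[X] = (1/11)·(-3) + (2/11)·(-1) + (7/44)·3 + (2/11)·15 + (1/11)·17 + (1/11)·18 + (9/44)·19
     = 108/11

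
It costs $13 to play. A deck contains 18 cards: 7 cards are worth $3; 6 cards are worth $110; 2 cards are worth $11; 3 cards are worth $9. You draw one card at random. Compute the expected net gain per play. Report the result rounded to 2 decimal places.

$27.56

E[payout] = (7/18)·3 + (6/18)·110 + (2/18)·11 + (3/18)·9 = 365/9
Expected profit = 365/9 − 13 = 248/9 ≈ $27.56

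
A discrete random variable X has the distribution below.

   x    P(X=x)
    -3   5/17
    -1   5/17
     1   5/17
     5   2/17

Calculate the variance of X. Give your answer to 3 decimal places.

E[X] = (5/17)·(-3) + (5/17)·(-1) + (5/17)·1 + (2/17)·5 = -5/17
E[X²] = (5/17)·9 + (5/17)·1 + (5/17)·1 + (2/17)·25 = 105/17
Var(X) = 105/17 − (-5/17)² = 1760/289 ≈ 6.090

6.090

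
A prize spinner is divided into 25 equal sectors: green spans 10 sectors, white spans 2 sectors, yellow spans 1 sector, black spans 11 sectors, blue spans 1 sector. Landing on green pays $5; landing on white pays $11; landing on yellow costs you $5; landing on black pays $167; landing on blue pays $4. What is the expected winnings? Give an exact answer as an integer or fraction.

1908/25 dollars

E[payout] = (10/25)·5 + (2/25)·11 + (1/25)·(-5) + (11/25)·167 + (1/25)·4 = 1908/25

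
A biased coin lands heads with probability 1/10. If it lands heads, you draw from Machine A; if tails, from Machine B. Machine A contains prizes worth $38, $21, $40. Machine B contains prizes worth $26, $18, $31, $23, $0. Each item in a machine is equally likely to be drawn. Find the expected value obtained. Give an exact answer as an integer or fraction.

1047/50 dollars

E[X | Machine A] = (38 + 21 + 40)/3 = 33
E[X | Machine B] = (26 + 18 + 31 + 23 + 0)/5 = 98/5
E[X] = (1/10)·33 + (9/10)·98/5 = 1047/50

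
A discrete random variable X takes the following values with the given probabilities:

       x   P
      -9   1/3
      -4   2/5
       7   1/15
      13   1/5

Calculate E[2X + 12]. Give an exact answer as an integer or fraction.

E[2x+12] = (1/3)·(-6) + (2/5)·4 + (1/15)·26 + (1/5)·38
     = 134/15

134/15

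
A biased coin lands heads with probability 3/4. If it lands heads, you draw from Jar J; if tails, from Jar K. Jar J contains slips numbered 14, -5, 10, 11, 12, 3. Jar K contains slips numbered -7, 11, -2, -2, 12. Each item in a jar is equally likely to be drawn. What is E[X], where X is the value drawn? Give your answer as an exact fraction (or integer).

E[X | Jar J] = (14 − 5 + 10 + 11 + 12 + 3)/6 = 15/2
E[X | Jar K] = (-7 + 11 − 2 − 2 + 12)/5 = 12/5
E[X] = (3/4)·15/2 + (1/4)·12/5 = 249/40

249/40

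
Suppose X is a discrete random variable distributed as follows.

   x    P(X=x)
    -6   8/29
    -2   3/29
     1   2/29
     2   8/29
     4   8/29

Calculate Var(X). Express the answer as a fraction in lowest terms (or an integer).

13382/841

E[X] = (8/29)·(-6) + (3/29)·(-2) + (2/29)·1 + (8/29)·2 + (8/29)·4 = -4/29
E[X²] = (8/29)·36 + (3/29)·4 + (2/29)·1 + (8/29)·4 + (8/29)·16 = 462/29
Var(X) = 462/29 − (-4/29)² = 13382/841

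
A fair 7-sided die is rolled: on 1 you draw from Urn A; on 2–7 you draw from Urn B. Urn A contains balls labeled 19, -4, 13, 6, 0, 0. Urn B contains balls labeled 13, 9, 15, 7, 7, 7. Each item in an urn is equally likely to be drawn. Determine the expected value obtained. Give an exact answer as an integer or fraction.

E[X | Urn A] = (19 − 4 + 13 + 6 + 0 + 0)/6 = 17/3
E[X | Urn B] = (13 + 9 + 15 + 7 + 7 + 7)/6 = 29/3
E[X] = (1/7)·17/3 + (6/7)·29/3 = 191/21

191/21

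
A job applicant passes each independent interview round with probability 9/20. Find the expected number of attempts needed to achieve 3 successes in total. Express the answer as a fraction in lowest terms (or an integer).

By linearity (sum of 3 independent geometric waits), E[trials] = 3/p = 3/(9/20) = 20/3.

20/3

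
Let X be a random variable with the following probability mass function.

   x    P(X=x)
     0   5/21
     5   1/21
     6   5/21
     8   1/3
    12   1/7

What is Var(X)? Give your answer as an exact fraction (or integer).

E[X] = (5/21)·0 + (1/21)·5 + (5/21)·6 + (1/3)·8 + (1/7)·12 = 127/21
E[X²] = (5/21)·0 + (1/21)·25 + (5/21)·36 + (1/3)·64 + (1/7)·144 = 155/3
Var(X) = 155/3 − (127/21)² = 6656/441

6656/441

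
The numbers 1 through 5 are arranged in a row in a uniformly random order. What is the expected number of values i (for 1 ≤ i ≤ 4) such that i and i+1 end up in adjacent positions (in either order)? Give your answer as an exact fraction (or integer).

8/5

For each i ∈ {1,…,4}, let Xᵢ = 1 if i and i+1 are adjacent. P(Xᵢ=1) = 2·(5−1)!/5! = 2/5.
By linearity, E[ΣXᵢ] = (4)·(2/5) = 8/5.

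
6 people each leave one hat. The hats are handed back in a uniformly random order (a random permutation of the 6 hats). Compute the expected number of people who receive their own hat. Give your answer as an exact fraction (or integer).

Let Xᵢ = 1 if person i gets their own hat. For each i, P(Xᵢ=1) = 1/6.
By linearity of expectation, E[X₁+…+X_6] = 6·(1/6) = 1.

1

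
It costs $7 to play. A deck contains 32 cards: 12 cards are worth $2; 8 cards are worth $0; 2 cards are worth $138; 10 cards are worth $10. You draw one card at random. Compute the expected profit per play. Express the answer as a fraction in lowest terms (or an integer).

11/2 dollars

E[payout] = (12/32)·2 + (8/32)·0 + (2/32)·138 + (10/32)·10 = 25/2
Expected profit = 25/2 − 7 = 11/2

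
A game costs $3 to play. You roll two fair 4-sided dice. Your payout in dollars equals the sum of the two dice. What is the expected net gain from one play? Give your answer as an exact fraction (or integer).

$2

Distribution of the sum of the two dice: 2 w.p. 1/16, 3 w.p. 1/8, 4 w.p. 3/16, 5 w.p. 1/4, 6 w.p. 3/16, 7 w.p. 1/8, …
E[payout] = (1/16)·2 + (1/8)·3 + (3/16)·4 + (1/4)·5 + (3/16)·6 + (1/8)·7 + (1/16)·8 = 5
Expected profit = 5 − 3 = 2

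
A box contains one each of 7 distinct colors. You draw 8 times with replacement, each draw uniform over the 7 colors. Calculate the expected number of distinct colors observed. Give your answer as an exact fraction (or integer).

4085185/823543

Let Xⱼ=1 if type j appears at least once. P(Xⱼ=1) = 1 − ((7−1)/7)^8 = 4085185/5764801.
E[#distinct] = 7·4085185/5764801 = 4085185/823543.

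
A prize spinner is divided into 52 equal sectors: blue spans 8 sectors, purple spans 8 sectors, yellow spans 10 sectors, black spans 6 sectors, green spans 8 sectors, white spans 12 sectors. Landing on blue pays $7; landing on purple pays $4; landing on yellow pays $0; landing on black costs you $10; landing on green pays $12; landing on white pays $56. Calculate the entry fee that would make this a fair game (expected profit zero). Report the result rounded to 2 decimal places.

E[payout] = (8/52)·7 + (8/52)·4 + (10/52)·0 + (6/52)·(-10) + (8/52)·12 + (12/52)·56 = 199/13
Fair fee = E[payout] = 199/13 ≈ $15.31

$15.31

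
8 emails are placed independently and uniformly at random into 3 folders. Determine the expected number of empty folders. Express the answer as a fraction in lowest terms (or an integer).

256/2187

Let Xⱼ=1 if folder j is empty. P(Xⱼ=1) = ((3-1)/3)^8 = 256/6561.
By linearity, E[#empty] = 3·256/6561 = 256/2187.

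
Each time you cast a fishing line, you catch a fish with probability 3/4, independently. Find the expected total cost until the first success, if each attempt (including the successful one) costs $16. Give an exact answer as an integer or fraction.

64/3 dollars

E[#attempts] = 1/p = 4/3; E[cost] = 16·4/3 = 64/3.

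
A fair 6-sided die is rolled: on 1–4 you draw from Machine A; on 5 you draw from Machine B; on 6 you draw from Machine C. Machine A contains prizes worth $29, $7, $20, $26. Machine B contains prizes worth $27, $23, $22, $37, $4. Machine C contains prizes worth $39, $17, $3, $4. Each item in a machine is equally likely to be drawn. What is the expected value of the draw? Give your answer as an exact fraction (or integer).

2407/120 dollars

E[X | Machine A] = (29 + 7 + 20 + 26)/4 = 41/2
E[X | Machine B] = (27 + 23 + 22 + 37 + 4)/5 = 113/5
E[X | Machine C] = (39 + 17 + 3 + 4)/4 = 63/4
E[X] = (2/3)·41/2 + (1/6)·113/5 + (1/6)·63/4 = 2407/120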